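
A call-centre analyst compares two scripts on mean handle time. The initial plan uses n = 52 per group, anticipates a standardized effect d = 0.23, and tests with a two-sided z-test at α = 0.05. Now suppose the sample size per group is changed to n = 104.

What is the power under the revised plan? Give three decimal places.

With n = 104 per group: δ = d·√(n/2) = 0.23 × √(104/2) = 1.6586. Critical value z_{0.025} = 1.960.
Revised power = Φ(δ − 1.960) + Φ(−δ − 1.960) = Φ(-0.301) + Φ(-3.619) = 0.3816 + 0.0001 = 0.3817.

Power ≈ 0.382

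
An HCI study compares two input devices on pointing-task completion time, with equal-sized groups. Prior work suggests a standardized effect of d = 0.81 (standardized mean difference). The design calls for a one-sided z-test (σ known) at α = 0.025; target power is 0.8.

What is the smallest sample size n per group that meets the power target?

n = 24 per group

For power 0.8 need Φ(δ − z_{0.025}) = 0.8, so δ = z_{0.025} + z_{0.20} = 1.960 + 0.842 = 2.802.
δ = d·√(n/2) ⇒ n = 2(δ/d)² = 2 × (2.802 / 0.81)² = 23.93.
Round up to the next whole unit.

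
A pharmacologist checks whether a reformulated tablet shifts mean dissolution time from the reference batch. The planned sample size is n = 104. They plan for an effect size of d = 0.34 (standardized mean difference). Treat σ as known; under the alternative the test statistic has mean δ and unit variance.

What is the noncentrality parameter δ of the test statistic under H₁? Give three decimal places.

δ = d·√n = 0.34 × √104 = 3.4673

δ ≈ 3.467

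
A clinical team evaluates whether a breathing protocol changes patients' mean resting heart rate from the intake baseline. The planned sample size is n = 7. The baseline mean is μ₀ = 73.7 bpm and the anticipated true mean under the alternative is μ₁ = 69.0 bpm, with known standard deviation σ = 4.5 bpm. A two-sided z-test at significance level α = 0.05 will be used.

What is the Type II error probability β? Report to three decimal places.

Standardized effect: d = |μ₁ − μ₀| / σ = |69.0 − 73.7| / 4.5 = 1.0444
Noncentrality parameter: δ = d·√n = 1.0444 × √7 = 2.7633
Critical value for a two-sided test at α = 0.05: z_{α/2} = 1.960.
Power = Φ(δ − 1.960) + Φ(−δ − 1.960) = Φ(0.803) + Φ(-4.723) = 0.7891 + 0.0000 = 0.7891.
Type II error: β = 1 − power = 1 − 0.7891 = 0.2109.

β ≈ 0.211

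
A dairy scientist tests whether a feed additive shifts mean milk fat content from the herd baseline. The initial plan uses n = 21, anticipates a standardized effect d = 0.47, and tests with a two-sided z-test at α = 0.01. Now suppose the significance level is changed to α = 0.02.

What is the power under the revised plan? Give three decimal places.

Power ≈ 0.432

δ = d·√n = 0.47 × √21 = 2.1538 (unchanged). New critical value: z_{0.01} = 2.326.
Revised power = Φ(δ − 2.326) + Φ(−δ − 2.326) = Φ(-0.173) + Φ(-4.480) = 0.4315 + 0.0000 = 0.4315.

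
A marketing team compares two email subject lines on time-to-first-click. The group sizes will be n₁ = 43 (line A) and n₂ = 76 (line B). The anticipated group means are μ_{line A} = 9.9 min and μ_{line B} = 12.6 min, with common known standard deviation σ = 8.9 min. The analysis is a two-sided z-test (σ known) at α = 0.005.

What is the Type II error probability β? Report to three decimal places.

β ≈ 0.888

Standardized effect: d = |μ_{line A} − μ_{line B}| / σ = |9.9 − 12.6| / 8.9 = 0.3034
Noncentrality parameter: δ = d / √(1/n₁ + 1/n₂) = 0.3034 / √(1/43 + 1/76) = 1.5898
Critical value for a two-sided test at α = 0.005: z_{α/2} = 2.807.
Power = Φ(δ − 2.807) + Φ(−δ − 2.807) = Φ(-1.217) + Φ(-4.397) = 0.1118 + 0.0000 = 0.1118.
Type II error: β = 1 − power = 1 − 0.1118 = 0.8882.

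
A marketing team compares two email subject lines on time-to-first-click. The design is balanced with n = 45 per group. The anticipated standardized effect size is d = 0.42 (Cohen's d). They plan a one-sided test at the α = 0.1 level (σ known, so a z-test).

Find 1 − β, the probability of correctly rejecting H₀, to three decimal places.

Noncentrality parameter: δ = d·√(n/2) = 0.42 × √(45/2) = 1.9922
Critical value for a one-sided test at α = 0.1: z_α = 1.282.
Power = Φ(δ − 1.282) = Φ(0.711) = 0.7614.

Power ≈ 0.761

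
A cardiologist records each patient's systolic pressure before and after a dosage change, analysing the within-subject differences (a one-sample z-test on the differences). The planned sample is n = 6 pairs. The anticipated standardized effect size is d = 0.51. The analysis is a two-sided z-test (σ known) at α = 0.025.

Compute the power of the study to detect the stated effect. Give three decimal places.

Power ≈ 0.161

Noncentrality parameter: δ = d·√n = 0.51 × √6 = 1.2492
Critical value for a two-sided test at α = 0.025: z_{α/2} = 2.241.
Power = Φ(δ − 2.241) + Φ(−δ − 2.241) = Φ(-0.992) + Φ(-3.491) = 0.1606 + 0.0002 = 0.1608.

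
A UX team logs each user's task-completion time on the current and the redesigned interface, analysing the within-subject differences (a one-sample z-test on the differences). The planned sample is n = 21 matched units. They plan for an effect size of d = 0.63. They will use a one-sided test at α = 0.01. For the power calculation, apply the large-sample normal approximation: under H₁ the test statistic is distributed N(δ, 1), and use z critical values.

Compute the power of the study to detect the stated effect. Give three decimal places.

Power ≈ 0.712

Noncentrality parameter: δ = d·√n = 0.63 × √21 = 2.8870
Critical value for a one-sided test at α = 0.01: z_α = 2.326.
Power = P(Z > 2.326 − δ) = Φ(0.561) = 0.7125.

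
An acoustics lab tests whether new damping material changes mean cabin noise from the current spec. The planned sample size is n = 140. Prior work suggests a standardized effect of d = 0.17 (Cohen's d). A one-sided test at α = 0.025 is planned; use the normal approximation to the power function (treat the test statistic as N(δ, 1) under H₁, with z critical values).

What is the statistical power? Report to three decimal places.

Power ≈ 0.521

Noncentrality parameter: λ = d·√n = 0.17 × √140 = 2.0115
One-sided α = 0.025 → critical value z_{0.025} = 1.960.
Power = P(Z > 1.960 − λ) = Φ(0.052) = 0.5205.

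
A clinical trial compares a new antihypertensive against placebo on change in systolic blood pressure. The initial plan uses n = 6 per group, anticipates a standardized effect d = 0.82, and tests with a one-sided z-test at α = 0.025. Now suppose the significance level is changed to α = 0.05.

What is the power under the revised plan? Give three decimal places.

Power ≈ 0.411

δ = d·√(n/2) = 0.82 × √(6/2) = 1.4203 (unchanged). New critical value: z_{0.05} = 1.645.
Revised power = P(Z > 1.645 − δ) = Φ(-0.225) = 0.4112.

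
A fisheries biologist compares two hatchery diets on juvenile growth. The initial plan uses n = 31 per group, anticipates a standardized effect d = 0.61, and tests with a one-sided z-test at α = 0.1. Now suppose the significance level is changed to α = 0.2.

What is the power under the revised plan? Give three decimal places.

Power ≈ 0.941

δ = d·√(n/2) = 0.61 × √(31/2) = 2.4016 (unchanged). New critical value: z_{0.2} = 0.842.
Revised power = Φ(δ − 0.842) = Φ(1.560) = 0.9406.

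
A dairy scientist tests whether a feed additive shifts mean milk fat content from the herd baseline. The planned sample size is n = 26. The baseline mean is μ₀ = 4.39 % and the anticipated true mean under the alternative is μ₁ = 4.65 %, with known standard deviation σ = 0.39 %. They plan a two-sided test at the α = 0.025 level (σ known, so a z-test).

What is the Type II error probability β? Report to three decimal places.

Standardized effect: d = |μ₁ − μ₀| / σ = |4.65 − 4.39| / 0.39 = 0.6667
Noncentrality parameter: δ = d·√n = 0.6667 × √26 = 3.3993
Critical value for a two-sided test at α = 0.025: z_{α/2} = 2.241.
Power = Φ(δ − 2.241) + Φ(−δ − 2.241) = Φ(1.158) + Φ(-5.641) = 0.8766 + 0.0000 = 0.8766.
Type II error: β = 1 − power = 1 − 0.8766 = 0.1234.

β ≈ 0.123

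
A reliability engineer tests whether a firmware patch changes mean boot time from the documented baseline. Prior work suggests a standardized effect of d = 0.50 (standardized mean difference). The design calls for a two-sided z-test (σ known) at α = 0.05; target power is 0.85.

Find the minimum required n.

For power 0.85 need Φ(δ − z_{0.025}) = 0.85, so δ = z_{0.025} + z_{0.15} = 1.960 + 1.036 = 2.996.
(For δ > 0 the lower-tail rejection region contributes negligibly to power, so the one-term inversion is standard.)
δ = d·√n ⇒ n = (δ/d)² = (2.996 / 0.50)² = 35.91.
Rounding up, n = 36.

n = 36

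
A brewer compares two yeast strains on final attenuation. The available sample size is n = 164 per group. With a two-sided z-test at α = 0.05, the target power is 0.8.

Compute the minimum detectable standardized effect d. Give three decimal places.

d ≈ 0.309

Required noncentrality: δ = z_{0.025} + z_{0.20} = 1.960 + 0.842 = 2.802.
(The second rejection-region term Φ(−δ − z_{α/2}) is negligible and dropped.)
δ = d·√(n/2) ⇒ d = δ/√(n/2) = 2.802/√(164/2) = 0.3094.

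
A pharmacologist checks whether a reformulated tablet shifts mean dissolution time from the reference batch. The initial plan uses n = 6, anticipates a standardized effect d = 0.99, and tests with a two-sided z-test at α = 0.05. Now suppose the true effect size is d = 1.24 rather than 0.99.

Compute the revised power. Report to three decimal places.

Power ≈ 0.859

With d = 1.24: δ = d·√n = 1.24 × √6 = 3.0374. Critical value z_{0.025} = 1.960.
Revised power = Φ(δ − 1.960) + Φ(−δ − 1.960) = Φ(1.077) + Φ(-4.997) = 0.8593 + 0.0000 = 0.8594.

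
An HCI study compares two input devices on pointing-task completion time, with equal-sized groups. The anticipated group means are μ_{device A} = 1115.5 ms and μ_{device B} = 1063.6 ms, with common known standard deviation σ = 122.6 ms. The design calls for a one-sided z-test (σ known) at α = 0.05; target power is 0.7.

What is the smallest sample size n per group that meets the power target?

Standardized effect: d = |μ_{device A} − μ_{device B}| / σ = |1115.5 − 1063.6| / 122.6 = 0.4233
Set Φ(δ − 1.645) = 0.7; then δ − 1.645 = Φ⁻¹(0.7) = 0.524, giving δ = 2.169.
δ = d·√(n/2) ⇒ n = 2(δ/d)² = 2 × (2.169 / 0.4233)² = 52.52.
Rounding up, n = 53 per group.

n = 53 per group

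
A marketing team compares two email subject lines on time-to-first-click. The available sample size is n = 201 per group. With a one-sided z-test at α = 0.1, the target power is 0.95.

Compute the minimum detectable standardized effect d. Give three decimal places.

d ≈ 0.292

Need Φ(δ − 1.282) = 0.95, so δ = 1.282 + 1.645 = 2.926.
δ = d·√(n/2) ⇒ d = δ/√(n/2) = 2.926/√(201/2) = 0.2919.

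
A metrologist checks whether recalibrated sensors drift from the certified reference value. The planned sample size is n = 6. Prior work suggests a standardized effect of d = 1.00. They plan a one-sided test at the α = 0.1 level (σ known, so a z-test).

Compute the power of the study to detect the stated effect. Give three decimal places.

Power ≈ 0.879

Noncentrality parameter: δ = d·√n = 1.00 × √6 = 2.4495
Critical value for a one-sided test at α = 0.1: z_α = 1.282.
Power = Φ(δ − 1.282) = Φ(1.168) = 0.8786.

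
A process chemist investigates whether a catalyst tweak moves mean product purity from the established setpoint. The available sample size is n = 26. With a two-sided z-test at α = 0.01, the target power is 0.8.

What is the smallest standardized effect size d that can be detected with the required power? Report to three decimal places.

d ≈ 0.670

Need Φ(δ − 2.576) = 0.8, so δ = 2.576 + 0.842 = 3.417.
(The second rejection-region term Φ(−δ − z_{α/2}) is negligible and dropped.)
δ = d·√n ⇒ d = δ/√n = 3.417/√26 = 0.6702.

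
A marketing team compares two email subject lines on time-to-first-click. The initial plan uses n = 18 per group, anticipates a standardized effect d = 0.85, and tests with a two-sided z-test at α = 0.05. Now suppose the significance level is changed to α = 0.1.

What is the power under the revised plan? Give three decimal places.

δ = d·√(n/2) = 0.85 × √(18/2) = 2.5500 (unchanged). New critical value: z_{0.05} = 1.645.
Revised power = Φ(δ − 1.645) + Φ(−δ − 1.645) = Φ(0.905) + Φ(-4.195) = 0.8173 + 0.0000 = 0.8173.

Power ≈ 0.817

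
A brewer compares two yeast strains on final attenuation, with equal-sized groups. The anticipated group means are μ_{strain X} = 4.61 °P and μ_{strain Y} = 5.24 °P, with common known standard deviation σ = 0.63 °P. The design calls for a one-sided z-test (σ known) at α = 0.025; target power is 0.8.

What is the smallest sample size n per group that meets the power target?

n = 16 per group

Standardized effect: d = |μ_{strain X} − μ_{strain Y}| / σ = |4.61 − 5.24| / 0.63 = 1.0000
Set Φ(δ − 1.960) = 0.8; then δ − 1.960 = Φ⁻¹(0.8) = 0.842, giving δ = 2.802.
δ = d·√(n/2) ⇒ n = 2(δ/d)² = 2 × (2.802 / 1.0000)² = 15.70.
Round up to the next whole unit.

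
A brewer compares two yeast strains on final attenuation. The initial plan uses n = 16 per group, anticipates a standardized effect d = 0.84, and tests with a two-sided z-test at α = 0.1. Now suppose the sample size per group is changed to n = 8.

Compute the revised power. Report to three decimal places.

With n = 8 per group: δ = d·√(n/2) = 0.84 × √(8/2) = 1.6800. Critical value z_{0.05} = 1.645.
Revised power = Φ(δ − 1.645) + Φ(−δ − 1.645) = Φ(0.035) + Φ(-3.325) = 0.5140 + 0.0004 = 0.5145.

Power ≈ 0.514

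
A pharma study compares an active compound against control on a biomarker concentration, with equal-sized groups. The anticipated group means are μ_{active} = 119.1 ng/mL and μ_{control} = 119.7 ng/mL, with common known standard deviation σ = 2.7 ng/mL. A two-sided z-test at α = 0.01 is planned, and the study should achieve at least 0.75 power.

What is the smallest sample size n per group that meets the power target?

Standardized effect: d = |μ_{active} − μ_{control}| / σ = |119.1 − 119.7| / 2.7 = 0.2222
For power 0.75 need Φ(δ − z_{0.005}) = 0.75, so δ = z_{0.005} + z_{0.25} = 2.576 + 0.674 = 3.250.
(For δ > 0 the lower-tail rejection region contributes negligibly to power, so the one-term inversion is standard.)
δ = d·√(n/2) ⇒ n = 2(δ/d)² = 2 × (3.250 / 0.2222)² = 427.87.
Round up to the next whole unit.

n = 428 per group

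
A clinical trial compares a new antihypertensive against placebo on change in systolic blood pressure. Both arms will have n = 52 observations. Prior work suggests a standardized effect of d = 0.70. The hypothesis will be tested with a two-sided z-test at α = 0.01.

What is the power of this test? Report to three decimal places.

Noncentrality parameter: δ = d·√(n/2) = 0.70 × √(52/2) = 3.5693
Two-sided α = 0.01 → critical value z_{0.005} = 2.576.
Power = Φ(δ − 2.576) + Φ(−δ − 2.576) = Φ(0.993) + Φ(-6.145) = 0.8398 + 0.0000 = 0.8398.

Power ≈ 0.840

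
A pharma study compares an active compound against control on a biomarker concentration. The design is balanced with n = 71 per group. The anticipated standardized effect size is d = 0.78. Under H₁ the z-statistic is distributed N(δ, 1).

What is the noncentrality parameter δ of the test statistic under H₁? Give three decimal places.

The noncentrality parameter scales effect size by the design's sample-size factor: δ = d·√(n/2) = 0.78 × √(71/2) = 4.6474

δ ≈ 4.647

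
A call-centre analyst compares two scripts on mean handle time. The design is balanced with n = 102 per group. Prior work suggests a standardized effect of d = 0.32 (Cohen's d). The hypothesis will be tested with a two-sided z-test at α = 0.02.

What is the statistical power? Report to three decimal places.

Noncentrality parameter: δ = d·√(n/2) = 0.32 × √(102/2) = 2.2853
Critical value for a two-sided test at α = 0.02: z_{α/2} = 2.326.
Power = Φ(δ − 2.326) + Φ(−δ − 2.326) = Φ(-0.041) + Φ(-4.612) = 0.4836 + 0.0000 = 0.4836.

Power ≈ 0.484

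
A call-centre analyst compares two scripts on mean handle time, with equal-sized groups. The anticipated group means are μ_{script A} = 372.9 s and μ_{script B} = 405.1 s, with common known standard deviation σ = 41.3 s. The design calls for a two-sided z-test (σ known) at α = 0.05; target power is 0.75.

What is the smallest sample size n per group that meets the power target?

Standardized effect: d = |μ_{script A} − μ_{script B}| / σ = |372.9 − 405.1| / 41.3 = 0.7797
For power 0.75 need Φ(δ − z_{0.025}) = 0.75, so δ = z_{0.025} + z_{0.25} = 1.960 + 0.674 = 2.634.
(The Φ(−δ − z_{α/2}) term is vanishingly small for δ > 0 and is dropped in the standard sample-size formula.)
δ = d·√(n/2) ⇒ n = 2(δ/d)² = 2 × (2.634 / 0.7797)² = 22.83.
Rounding up, n = 23 per group.

n = 23 per group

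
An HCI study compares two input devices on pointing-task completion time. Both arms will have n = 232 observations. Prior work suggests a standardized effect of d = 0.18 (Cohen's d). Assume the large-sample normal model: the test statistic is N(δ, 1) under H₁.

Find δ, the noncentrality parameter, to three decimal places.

The noncentrality parameter scales effect size by the design's sample-size factor: δ = d·√(n/2) = 0.18 × √(232/2) = 1.9387

δ ≈ 1.939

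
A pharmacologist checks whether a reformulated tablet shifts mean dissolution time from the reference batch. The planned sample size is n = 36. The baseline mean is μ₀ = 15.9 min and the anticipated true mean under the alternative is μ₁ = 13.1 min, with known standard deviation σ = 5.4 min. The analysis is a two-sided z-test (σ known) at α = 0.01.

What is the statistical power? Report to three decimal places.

Power ≈ 0.704

Standardized effect: d = |μ₁ − μ₀| / σ = |13.1 − 15.9| / 5.4 = 0.5185
Noncentrality parameter: δ = d·√n = 0.5185 × √36 = 3.1111
Critical value for a two-sided test at α = 0.01: z_{α/2} = 2.576.
Power = Φ(δ − 2.576) + Φ(−δ − 2.576) = Φ(0.535) + Φ(-5.687) = 0.7038 + 0.0000 = 0.7038.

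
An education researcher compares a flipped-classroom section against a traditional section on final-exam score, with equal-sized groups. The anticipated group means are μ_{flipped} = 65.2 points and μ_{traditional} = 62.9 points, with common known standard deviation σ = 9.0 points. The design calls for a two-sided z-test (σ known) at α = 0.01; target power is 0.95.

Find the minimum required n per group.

Standardized effect: d = |μ_{flipped} − μ_{traditional}| / σ = |65.2 − 62.9| / 9.0 = 0.2556
For power 0.95 need Φ(δ − z_{0.005}) = 0.95, so δ = z_{0.005} + z_{0.05} = 2.576 + 1.645 = 4.221.
(The Φ(−δ − z_{α/2}) term is vanishingly small for δ > 0 and is dropped in the standard sample-size formula.)
δ = d·√(n/2) ⇒ n = 2(δ/d)² = 2 × (4.221 / 0.2556)² = 545.54.
Rounding up, n = 546 per group.

n = 546 per group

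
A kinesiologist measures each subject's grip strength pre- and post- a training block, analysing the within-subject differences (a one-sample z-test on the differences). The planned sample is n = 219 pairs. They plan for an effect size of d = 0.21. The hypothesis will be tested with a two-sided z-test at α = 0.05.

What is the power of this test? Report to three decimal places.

Power ≈ 0.874

Noncentrality parameter: δ = d·√n = 0.21 × √219 = 3.1077
Critical value for a two-sided test at α = 0.05: z_{α/2} = 1.960.
Power = Φ(δ − 1.960) + Φ(−δ − 1.960) = Φ(1.148) + Φ(-5.068) = 0.8745 + 0.0000 = 0.8745.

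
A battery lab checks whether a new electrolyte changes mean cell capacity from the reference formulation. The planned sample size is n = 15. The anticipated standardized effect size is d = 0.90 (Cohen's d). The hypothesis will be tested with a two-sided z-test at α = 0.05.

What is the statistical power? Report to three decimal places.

Power ≈ 0.936

Noncentrality parameter: δ = d·√n = 0.90 × √15 = 3.4857
Critical value for a two-sided test at α = 0.05: z_{α/2} = 1.960.
Power = Φ(δ − 1.960) + Φ(−δ − 1.960) = Φ(1.526) + Φ(-5.446) = 0.9365 + 0.0000 = 0.9365.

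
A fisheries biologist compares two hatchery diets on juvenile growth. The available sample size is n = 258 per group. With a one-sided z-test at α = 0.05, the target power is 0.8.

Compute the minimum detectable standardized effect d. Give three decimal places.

d ≈ 0.219

Need Φ(δ − 1.645) = 0.8, so δ = 1.645 + 0.842 = 2.486.
δ = d·√(n/2) ⇒ d = δ/√(n/2) = 2.486/√(258/2) = 0.2189.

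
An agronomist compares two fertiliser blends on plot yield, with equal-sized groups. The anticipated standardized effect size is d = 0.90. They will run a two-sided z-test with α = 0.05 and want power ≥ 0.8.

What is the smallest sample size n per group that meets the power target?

Set Φ(δ − 1.960) = 0.8; then δ − 1.960 = Φ⁻¹(0.8) = 0.842, giving δ = 2.802.
(For δ > 0 the lower-tail rejection region contributes negligibly to power, so the one-term inversion is standard.)
δ = d·√(n/2) ⇒ n = 2(δ/d)² = 2 × (2.802 / 0.90)² = 19.38.
Rounding up, n = 20 per group.

n = 20 per group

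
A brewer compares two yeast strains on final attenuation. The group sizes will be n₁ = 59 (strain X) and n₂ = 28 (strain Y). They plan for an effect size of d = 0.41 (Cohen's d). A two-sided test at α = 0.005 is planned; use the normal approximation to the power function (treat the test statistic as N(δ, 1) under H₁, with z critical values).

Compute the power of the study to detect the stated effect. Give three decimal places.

Noncentrality parameter: δ = d / √(1/n₁ + 1/n₂) = 0.41 / √(1/59 + 1/28) = 1.7866
Two-sided α = 0.005 → critical value z_{0.0025} = 2.807.
Power = Φ(δ − 2.807) + Φ(−δ − 2.807) = Φ(-1.020) + Φ(-4.594) = 0.1538 + 0.0000 = 0.1538.

Power ≈ 0.154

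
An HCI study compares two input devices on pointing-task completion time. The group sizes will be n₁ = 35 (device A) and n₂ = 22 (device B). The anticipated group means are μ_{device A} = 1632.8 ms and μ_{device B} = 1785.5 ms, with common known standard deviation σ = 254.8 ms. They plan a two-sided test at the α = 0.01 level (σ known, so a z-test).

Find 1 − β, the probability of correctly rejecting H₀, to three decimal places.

Power ≈ 0.355

Standardized effect: d = |μ_{device A} − μ_{device B}| / σ = |1632.8 − 1785.5| / 254.8 = 0.5993
Noncentrality parameter: δ = d / √(1/n₁ + 1/n₂) = 0.5993 / √(1/35 + 1/22) = 2.2027
Critical value for a two-sided test at α = 0.01: z_{α/2} = 2.576.
Power = Φ(δ − 2.576) + Φ(−δ − 2.576) = Φ(-0.373) + Φ(-4.778) = 0.3545 + 0.0000 = 0.3545.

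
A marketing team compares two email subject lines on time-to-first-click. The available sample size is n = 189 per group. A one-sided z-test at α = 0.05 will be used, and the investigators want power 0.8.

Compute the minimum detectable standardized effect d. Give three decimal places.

Required noncentrality: δ = z_{0.05} + z_{0.20} = 1.645 + 0.842 = 2.486.
δ = d·√(n/2) ⇒ d = δ/√(n/2) = 2.486/√(189/2) = 0.2558.

d ≈ 0.256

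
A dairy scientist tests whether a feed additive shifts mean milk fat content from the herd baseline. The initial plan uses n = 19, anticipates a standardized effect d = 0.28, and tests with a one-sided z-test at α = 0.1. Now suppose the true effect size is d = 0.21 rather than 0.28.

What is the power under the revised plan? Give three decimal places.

Power ≈ 0.357

With d = 0.21: δ = d·√n = 0.21 × √19 = 0.9154. Critical value z_{0.1} = 1.282.
Revised power = Φ(δ − 1.282) = Φ(-0.366) = 0.3571.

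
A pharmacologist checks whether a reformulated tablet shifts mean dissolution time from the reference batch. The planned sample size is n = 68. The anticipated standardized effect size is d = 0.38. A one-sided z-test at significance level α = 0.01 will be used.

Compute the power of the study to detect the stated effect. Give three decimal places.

Noncentrality parameter: δ = d·√n = 0.38 × √68 = 3.1336
Critical value for a one-sided test at α = 0.01: z_α = 2.326.
Power = Φ(δ − 2.326) = Φ(0.807) = 0.7902.

Power ≈ 0.790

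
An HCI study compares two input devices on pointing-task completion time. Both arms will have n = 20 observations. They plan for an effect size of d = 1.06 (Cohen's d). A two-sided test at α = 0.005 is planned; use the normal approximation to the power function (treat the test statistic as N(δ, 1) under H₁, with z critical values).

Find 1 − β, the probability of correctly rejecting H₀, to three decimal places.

Noncentrality parameter: δ = d·√(n/2) = 1.06 × √(20/2) = 3.3520
Critical value for a two-sided test at α = 0.005: z_{α/2} = 2.807.
Power = Φ(δ − 2.807) + Φ(−δ − 2.807) = Φ(0.545) + Φ(-6.159) = 0.7071 + 0.0000 = 0.7071.

Power ≈ 0.707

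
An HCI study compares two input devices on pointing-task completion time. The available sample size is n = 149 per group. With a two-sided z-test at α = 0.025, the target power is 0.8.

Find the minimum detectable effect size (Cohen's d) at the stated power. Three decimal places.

d ≈ 0.357

Required noncentrality: δ = z_{0.0125} + z_{0.20} = 2.241 + 0.842 = 3.083.
(Lower-tail contribution to power is negligible for δ > 0.)
δ = d·√(n/2) ⇒ d = δ/√(n/2) = 3.083/√(149/2) = 0.3572.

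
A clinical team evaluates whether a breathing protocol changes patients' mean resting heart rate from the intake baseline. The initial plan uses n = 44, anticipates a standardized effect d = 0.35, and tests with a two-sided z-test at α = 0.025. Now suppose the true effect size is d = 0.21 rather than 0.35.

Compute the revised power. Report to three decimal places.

With d = 0.21: δ = d·√n = 0.21 × √44 = 1.3930. Critical value z_{0.0125} = 2.241.
Revised power = Φ(δ − 2.241) + Φ(−δ − 2.241) = Φ(-0.848) + Φ(-3.634) = 0.1981 + 0.0001 = 0.1982.

Power ≈ 0.198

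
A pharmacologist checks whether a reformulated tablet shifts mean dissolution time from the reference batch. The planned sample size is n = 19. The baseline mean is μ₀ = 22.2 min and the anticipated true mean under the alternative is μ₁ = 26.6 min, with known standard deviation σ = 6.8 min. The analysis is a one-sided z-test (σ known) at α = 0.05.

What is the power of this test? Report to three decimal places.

Standardized effect: d = |μ₁ − μ₀| / σ = |26.6 − 22.2| / 6.8 = 0.6471
Noncentrality parameter: δ = d·√n = 0.6471 × √19 = 2.8205
Critical value for a one-sided test at α = 0.05: z_α = 1.645.
Power = P(Z > 1.645 − δ) = Φ(1.176) = 0.8801.

Power ≈ 0.880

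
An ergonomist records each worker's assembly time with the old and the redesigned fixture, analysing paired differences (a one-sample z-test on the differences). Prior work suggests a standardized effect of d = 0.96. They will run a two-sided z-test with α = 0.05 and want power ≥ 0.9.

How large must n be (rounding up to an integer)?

n = 12

Set Φ(δ − 1.960) = 0.9; then δ − 1.960 = Φ⁻¹(0.9) = 1.282, giving δ = 3.242.
(For δ > 0 the lower-tail rejection region contributes negligibly to power, so the one-term inversion is standard.)
δ = d·√n ⇒ n = (δ/d)² = (3.242 / 0.96)² = 11.40.
Round up to the next whole unit.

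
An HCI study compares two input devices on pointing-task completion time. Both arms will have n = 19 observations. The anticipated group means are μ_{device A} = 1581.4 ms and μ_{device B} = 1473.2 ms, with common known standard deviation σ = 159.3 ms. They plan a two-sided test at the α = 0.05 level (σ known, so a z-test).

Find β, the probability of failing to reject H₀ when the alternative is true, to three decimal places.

Standardized effect: d = |μ_{device A} − μ_{device B}| / σ = |1581.4 − 1473.2| / 159.3 = 0.6792
Noncentrality parameter: δ = d·√(n/2) = 0.6792 × √(19/2) = 2.0935
Two-sided α = 0.05 → critical value z_{0.025} = 1.960.
Power = Φ(δ − 1.960) + Φ(−δ − 1.960) = Φ(0.134) + Φ(-4.053) = 0.5531 + 0.0000 = 0.5531.
Type II error: β = 1 − power = 1 − 0.5531 = 0.4469.

β ≈ 0.447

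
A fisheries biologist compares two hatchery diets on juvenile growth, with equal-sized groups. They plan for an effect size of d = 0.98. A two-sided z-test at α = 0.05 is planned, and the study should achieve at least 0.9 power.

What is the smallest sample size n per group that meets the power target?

n = 22 per group

Set Φ(δ − 1.960) = 0.9; then δ − 1.960 = Φ⁻¹(0.9) = 1.282, giving δ = 3.242.
(For δ > 0 the lower-tail rejection region contributes negligibly to power, so the one-term inversion is standard.)
δ = d·√(n/2) ⇒ n = 2(δ/d)² = 2 × (3.242 / 0.98)² = 21.88.
Rounding up, n = 22 per group.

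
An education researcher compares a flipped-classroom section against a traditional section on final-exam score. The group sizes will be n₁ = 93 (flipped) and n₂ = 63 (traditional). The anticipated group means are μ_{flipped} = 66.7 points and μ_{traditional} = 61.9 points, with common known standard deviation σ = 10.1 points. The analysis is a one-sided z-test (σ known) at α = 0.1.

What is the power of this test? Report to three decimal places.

Power ≈ 0.949

Standardized effect: d = |μ_{flipped} − μ_{traditional}| / σ = |66.7 − 61.9| / 10.1 = 0.4752
Noncentrality parameter: δ = d / √(1/n₁ + 1/n₂) = 0.4752 / √(1/93 + 1/63) = 2.9125
Critical value for a one-sided test at α = 0.1: z_α = 1.282.
Power = Φ(δ − 1.282) = Φ(1.631) = 0.9486.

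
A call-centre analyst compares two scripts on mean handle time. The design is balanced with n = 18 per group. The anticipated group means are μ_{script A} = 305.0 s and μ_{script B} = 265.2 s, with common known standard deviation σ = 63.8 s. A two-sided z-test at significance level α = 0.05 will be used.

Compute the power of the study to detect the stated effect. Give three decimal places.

Power ≈ 0.465

Standardized effect: d = |μ_{script A} − μ_{script B}| / σ = |305.0 − 265.2| / 63.8 = 0.6238
Noncentrality parameter: λ = d·√(n/2) = 0.6238 × √(18/2) = 1.8715
Two-sided α = 0.05 → critical value z_{0.025} = 1.960.
Power = Φ(λ − 1.960) + Φ(−λ − 1.960) = Φ(-0.088) + Φ(-3.831) = 0.4647 + 0.0001 = 0.4648.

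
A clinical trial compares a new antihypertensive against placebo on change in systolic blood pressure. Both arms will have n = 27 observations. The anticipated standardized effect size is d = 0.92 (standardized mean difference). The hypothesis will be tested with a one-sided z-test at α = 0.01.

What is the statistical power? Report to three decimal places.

Power ≈ 0.854

Noncentrality parameter: δ = d·√(n/2) = 0.92 × √(27/2) = 3.3803
Critical value for a one-sided test at α = 0.01: z_α = 2.326.
Power = Φ(δ − 2.326) = Φ(1.054) = 0.8540.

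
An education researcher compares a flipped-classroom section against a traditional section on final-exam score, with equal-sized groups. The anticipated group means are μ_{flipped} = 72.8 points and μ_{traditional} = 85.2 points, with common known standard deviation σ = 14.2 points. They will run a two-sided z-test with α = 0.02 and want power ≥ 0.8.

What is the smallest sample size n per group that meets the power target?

n = 27 per group

Standardized effect: d = |μ_{flipped} − μ_{traditional}| / σ = |72.8 − 85.2| / 14.2 = 0.8732
For power 0.8 need Φ(δ − z_{0.01}) = 0.8, so δ = z_{0.01} + z_{0.20} = 2.326 + 0.842 = 3.168.
(Ignoring the negligible lower-tail rejection probability gives the usual closed-form inversion.)
δ = d·√(n/2) ⇒ n = 2(δ/d)² = 2 × (3.168 / 0.8732)² = 26.32.
Rounding up, n = 27 per group.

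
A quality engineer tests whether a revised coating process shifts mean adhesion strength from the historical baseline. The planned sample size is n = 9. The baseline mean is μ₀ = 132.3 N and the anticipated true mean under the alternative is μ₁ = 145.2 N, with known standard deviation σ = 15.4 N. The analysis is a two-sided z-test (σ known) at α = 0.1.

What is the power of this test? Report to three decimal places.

Power ≈ 0.807

Standardized effect: d = |μ₁ − μ₀| / σ = |145.2 − 132.3| / 15.4 = 0.8377
Noncentrality parameter: δ = d·√n = 0.8377 × √9 = 2.5130
Two-sided α = 0.1 → critical value z_{0.05} = 1.645.
Power = Φ(δ − 1.645) + Φ(−δ − 1.645) = Φ(0.868) + Φ(-4.158) = 0.8073 + 0.0000 = 0.8074.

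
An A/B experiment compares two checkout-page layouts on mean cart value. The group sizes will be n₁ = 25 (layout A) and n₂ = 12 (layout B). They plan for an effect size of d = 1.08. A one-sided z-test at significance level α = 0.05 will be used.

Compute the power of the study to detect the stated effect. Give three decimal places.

Power ≈ 0.924

Noncentrality parameter: δ = d / √(1/n₁ + 1/n₂) = 1.08 / √(1/25 + 1/12) = 3.0753
One-sided α = 0.05 → critical value z_{0.05} = 1.645.
Power = Φ(δ − 1.645) = Φ(1.430) = 0.9237.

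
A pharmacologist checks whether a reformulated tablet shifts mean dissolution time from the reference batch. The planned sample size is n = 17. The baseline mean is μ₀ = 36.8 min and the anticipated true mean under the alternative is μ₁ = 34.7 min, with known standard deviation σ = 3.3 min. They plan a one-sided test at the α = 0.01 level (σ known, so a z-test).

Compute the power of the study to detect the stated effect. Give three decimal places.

Standardized effect: d = |μ₁ − μ₀| / σ = |34.7 − 36.8| / 3.3 = 0.6364
Noncentrality parameter: δ = d·√n = 0.6364 × √17 = 2.6238
One-sided α = 0.01 → critical value z_{0.01} = 2.326.
Power = P(Z > 2.326 − δ) = Φ(0.297) = 0.6169.

Power ≈ 0.617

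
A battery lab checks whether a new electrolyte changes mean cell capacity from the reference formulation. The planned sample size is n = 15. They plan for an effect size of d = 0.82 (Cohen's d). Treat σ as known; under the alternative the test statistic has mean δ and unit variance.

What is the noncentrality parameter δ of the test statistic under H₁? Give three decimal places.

δ ≈ 3.176

The noncentrality parameter scales effect size by the design's sample-size factor: δ = d·√n = 0.82 × √15 = 3.1758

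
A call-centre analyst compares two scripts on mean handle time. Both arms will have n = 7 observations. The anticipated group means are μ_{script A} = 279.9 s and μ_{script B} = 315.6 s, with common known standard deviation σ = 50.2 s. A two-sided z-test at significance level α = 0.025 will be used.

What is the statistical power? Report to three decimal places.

Standardized effect: d = |μ_{script A} − μ_{script B}| / σ = |279.9 − 315.6| / 50.2 = 0.7112
Noncentrality parameter: δ = d·√(n/2) = 0.7112 × √(7/2) = 1.3304
Critical value for a two-sided test at α = 0.025: z_{α/2} = 2.241.
Power = Φ(δ − 2.241) + Φ(−δ − 2.241) = Φ(-0.911) + Φ(-3.572) = 0.1812 + 0.0002 = 0.1813.

Power ≈ 0.181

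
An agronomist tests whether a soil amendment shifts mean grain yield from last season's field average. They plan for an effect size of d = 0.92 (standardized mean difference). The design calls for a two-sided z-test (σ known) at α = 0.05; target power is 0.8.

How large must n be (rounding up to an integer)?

n = 10

For power 0.8 need Φ(δ − z_{0.025}) = 0.8, so δ = z_{0.025} + z_{0.20} = 1.960 + 0.842 = 2.802.
(Ignoring the negligible lower-tail rejection probability gives the usual closed-form inversion.)
δ = d·√n ⇒ n = (δ/d)² = (2.802 / 0.92)² = 9.27.
Round up to the next whole unit.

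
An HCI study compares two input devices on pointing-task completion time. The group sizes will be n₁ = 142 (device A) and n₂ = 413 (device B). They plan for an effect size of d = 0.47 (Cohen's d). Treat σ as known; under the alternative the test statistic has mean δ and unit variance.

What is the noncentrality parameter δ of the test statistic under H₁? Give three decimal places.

δ ≈ 4.831

δ = d / √(1/n₁ + 1/n₂) = 0.47 / √(1/142 + 1/413) = 4.8314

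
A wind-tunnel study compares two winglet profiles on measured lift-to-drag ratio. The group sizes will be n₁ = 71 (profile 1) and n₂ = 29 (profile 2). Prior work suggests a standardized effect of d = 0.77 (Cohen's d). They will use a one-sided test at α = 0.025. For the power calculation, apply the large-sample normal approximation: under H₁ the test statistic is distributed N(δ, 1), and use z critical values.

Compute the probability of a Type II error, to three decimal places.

β ≈ 0.063

Noncentrality parameter: δ = d / √(1/n₁ + 1/n₂) = 0.77 / √(1/71 + 1/29) = 3.4940
One-sided α = 0.025 → critical value z_{0.025} = 1.960.
Power = P(Z > 1.960 − δ) = Φ(1.534) = 0.9375.
Type II error: β = 1 − power = 1 − 0.9375 = 0.0625.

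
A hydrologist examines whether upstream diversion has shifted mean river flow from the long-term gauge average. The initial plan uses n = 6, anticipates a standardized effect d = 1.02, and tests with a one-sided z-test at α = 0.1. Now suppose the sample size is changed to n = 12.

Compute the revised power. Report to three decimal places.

With n = 12: δ = d·√n = 1.02 × √12 = 3.5334. Critical value z_{0.1} = 1.282.
Revised power = P(Z > 1.282 − δ) = Φ(2.252) = 0.9878.

Power ≈ 0.988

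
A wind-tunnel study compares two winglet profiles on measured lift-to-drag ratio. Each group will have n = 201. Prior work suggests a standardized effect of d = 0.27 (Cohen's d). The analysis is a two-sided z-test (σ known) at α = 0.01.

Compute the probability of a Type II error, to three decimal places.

Noncentrality parameter: δ = d·√(n/2) = 0.27 × √(201/2) = 2.7067
Critical value for a two-sided test at α = 0.01: z_{α/2} = 2.576.
Power = Φ(δ − 2.576) + Φ(−δ − 2.576) = Φ(0.131) + Φ(-5.283) = 0.5521 + 0.0000 = 0.5521.
Type II error: β = 1 − power = 1 − 0.5521 = 0.4479.

β ≈ 0.448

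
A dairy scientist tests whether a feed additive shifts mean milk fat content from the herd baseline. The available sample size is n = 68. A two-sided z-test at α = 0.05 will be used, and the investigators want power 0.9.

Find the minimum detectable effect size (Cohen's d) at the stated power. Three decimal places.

d ≈ 0.393

Required noncentrality: δ = z_{0.025} + z_{0.10} = 1.960 + 1.282 = 3.242.
(The second rejection-region term Φ(−δ − z_{α/2}) is negligible and dropped.)
δ = d·√n ⇒ d = δ/√n = 3.242/√68 = 0.3931.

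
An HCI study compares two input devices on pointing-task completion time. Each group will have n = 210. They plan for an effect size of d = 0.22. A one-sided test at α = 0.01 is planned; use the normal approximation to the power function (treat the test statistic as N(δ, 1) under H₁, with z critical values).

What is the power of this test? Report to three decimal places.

Power ≈ 0.471

Noncentrality parameter: λ = d·√(n/2) = 0.22 × √(210/2) = 2.2543
One-sided α = 0.01 → critical value z_{0.01} = 2.326.
Power = P(Z > 2.326 − λ) = Φ(-0.072) = 0.4713.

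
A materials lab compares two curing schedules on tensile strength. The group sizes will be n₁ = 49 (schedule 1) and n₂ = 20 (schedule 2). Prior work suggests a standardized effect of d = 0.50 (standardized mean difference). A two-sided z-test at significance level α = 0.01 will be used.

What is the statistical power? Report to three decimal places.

Power ≈ 0.245

Noncentrality parameter: δ = d / √(1/n₁ + 1/n₂) = 0.50 / √(1/49 + 1/20) = 1.8843
Critical value for a two-sided test at α = 0.01: z_{α/2} = 2.576.
Power = Φ(δ − 2.576) + Φ(−δ − 2.576) = Φ(-0.691) + Φ(-4.460) = 0.2446 + 0.0000 = 0.2446.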